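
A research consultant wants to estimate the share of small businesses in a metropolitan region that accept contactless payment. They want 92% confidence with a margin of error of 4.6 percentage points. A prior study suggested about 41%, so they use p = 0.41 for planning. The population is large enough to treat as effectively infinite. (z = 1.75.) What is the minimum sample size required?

With p = 0.41, p(1−p) = 0.2419.
n = z²·p(1−p)/E² = 1.75² × 0.2419 / 0.046² = 3.0625 × 0.2419 / 0.002116 ≈ 350.10.
Rounding up gives n = 351.

351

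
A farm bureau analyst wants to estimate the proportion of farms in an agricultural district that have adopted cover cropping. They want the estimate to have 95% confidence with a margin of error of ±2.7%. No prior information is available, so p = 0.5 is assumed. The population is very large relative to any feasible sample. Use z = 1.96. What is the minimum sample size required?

With p = 0.5, p(1−p) = 0.25.
n = z²·p(1−p)/E² = 1.96² × 0.2500 / 0.027² = 3.8416 × 0.2500 / 0.000729 ≈ 1317.42.
Rounding up gives n = 1318.

1318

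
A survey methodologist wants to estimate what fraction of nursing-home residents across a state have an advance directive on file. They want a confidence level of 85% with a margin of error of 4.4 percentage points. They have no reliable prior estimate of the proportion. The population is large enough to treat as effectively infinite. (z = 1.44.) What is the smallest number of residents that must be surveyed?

With no prior estimate, use p = 0.5, giving p(1−p) = 0.25.
n = z²·p(1−p)/E² = 1.44² × 0.2500 / 0.044² = 2.0736 × 0.2500 / 0.001936 ≈ 267.77.
Rounding up gives n = 268.

268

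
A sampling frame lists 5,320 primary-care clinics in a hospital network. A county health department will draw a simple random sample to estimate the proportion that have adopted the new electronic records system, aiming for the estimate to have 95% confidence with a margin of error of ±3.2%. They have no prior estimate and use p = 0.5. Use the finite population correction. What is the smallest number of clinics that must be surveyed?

798

For 95% confidence, z = 1.960.
Unadjusted: n₀ = 1.960² × 0.50 × 0.50 / 0.032² ≈ 937.89, so n₀ = 938.
Finite population correction with N = 5,320: n = n₀ / (1 + (n₀−1)/N) = 938 / (1 + 937/5320) = 938 / 1.1761 ≈ 797.53.
Rounding up, n = 798.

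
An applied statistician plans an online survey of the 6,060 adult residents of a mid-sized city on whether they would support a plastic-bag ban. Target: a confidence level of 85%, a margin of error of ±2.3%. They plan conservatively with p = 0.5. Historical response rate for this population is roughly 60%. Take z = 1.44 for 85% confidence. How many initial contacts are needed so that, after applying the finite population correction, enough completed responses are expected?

1407

Completed interviews needed (unadjusted): n₀ = 1.44² × 0.2500 / 0.023² ≈ 979.96 → 980.
FPC for N = 6,060: n = 980 / (1 + 979/6060) = 980 / 1.1616 ≈ 843.70 → 844.
At a 60% response rate, contacts needed = 844 / 0.60 ≈ 1406.67 → 1407.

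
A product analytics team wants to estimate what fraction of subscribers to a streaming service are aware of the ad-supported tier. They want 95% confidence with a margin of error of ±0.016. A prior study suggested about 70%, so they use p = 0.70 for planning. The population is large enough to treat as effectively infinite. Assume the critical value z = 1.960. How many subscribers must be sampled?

With p = 0.70, p(1−p) = 0.2100.
n = z²·p(1−p)/E² = 1.960² × 0.2100 / 0.016² = 3.8416 × 0.2100 / 0.000256 ≈ 3151.31.
Rounding up gives n = 3152.

3152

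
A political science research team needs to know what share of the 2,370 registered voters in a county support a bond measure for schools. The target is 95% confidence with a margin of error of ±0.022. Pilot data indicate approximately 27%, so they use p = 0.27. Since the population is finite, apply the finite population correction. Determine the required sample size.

943

For 95% confidence, z = 1.96.
Unadjusted: n₀ = 1.96² × 0.27 × 0.73 / 0.022² ≈ 1564.42, so n₀ = 1565.
Finite population correction with N = 2,370: n = n₀ / (1 + (n₀−1)/N) = 1565 / (1 + 1564/2370) = 1565 / 1.6599 ≈ 942.82.
Rounding up, n = 943.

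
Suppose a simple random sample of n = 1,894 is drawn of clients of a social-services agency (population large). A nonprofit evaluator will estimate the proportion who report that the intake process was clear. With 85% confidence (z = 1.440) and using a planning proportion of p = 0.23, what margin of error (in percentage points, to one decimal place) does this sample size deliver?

SE(p̂) = √[p(1−p)/n] = √[0.1771/1894] = 0.00967.
E = z × SE = 1.440 × 0.00967 = 0.01392, or 1.4 percentage points.

1.4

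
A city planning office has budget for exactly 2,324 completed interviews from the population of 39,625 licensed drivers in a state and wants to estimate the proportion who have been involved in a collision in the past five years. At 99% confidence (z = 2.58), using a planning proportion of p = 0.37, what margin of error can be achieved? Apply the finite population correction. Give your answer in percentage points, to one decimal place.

Finite-population factor: (N−n)/(N−1) = (39625−2324)/(39625−1) = 0.9414.
SE(p̂) = √[p(1−p)/n · (N−n)/(N−1)] = √[0.2331/2324 × 0.9414] = 0.00972.
E = z × SE = 2.58 × 0.00972 = 0.02507 ≈ 2.5 percentage points.

2.5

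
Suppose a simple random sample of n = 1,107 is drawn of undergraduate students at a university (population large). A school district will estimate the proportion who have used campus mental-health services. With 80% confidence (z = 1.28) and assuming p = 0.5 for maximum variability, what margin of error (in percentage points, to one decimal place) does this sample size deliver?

SE(p̂) = √[p(1−p)/n] = √[0.2500/1107] = 0.01503.
E = z × SE = 1.28 × 0.01503 = 0.01924, or 1.9 percentage points.

1.9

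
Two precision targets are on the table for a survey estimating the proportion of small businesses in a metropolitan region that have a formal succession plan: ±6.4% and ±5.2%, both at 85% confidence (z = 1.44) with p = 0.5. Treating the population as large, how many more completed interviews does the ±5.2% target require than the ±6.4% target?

At ±6.4%: n = 1.44² × 0.2500 / 0.064² ≈ 126.56 → 127.
At ±5.2%: n = 1.44² × 0.2500 / 0.052² ≈ 191.72 → 192.
Additional respondents: 192 − 127 = 65.

65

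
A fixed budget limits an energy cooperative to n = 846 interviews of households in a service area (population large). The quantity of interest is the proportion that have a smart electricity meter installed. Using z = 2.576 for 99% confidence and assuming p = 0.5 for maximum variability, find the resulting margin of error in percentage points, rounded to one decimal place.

4.4

SE(p̂) = √[p(1−p)/n] = √[0.2500/846] = 0.01719.
E = z × SE = 2.576 × 0.01719 = 0.04428, or 4.4 percentage points.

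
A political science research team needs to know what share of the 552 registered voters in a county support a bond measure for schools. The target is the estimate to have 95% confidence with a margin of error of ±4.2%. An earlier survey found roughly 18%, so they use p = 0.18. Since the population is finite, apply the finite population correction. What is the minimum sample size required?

For 95% confidence, z = 1.960.
Unadjusted: n₀ = 1.960² × 0.18 × 0.82 / 0.042² ≈ 321.44, so n₀ = 322.
Finite population correction with N = 552: n = n₀ / (1 + (n₀−1)/N) = 322 / (1 + 321/552) = 322 / 1.5815 ≈ 203.60.
Rounding up, n = 204.

204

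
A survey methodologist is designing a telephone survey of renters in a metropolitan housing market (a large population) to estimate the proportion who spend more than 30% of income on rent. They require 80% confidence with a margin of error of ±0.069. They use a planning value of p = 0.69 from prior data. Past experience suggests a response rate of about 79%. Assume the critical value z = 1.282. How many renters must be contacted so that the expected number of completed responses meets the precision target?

Completed interviews needed: n₀ = 1.282² × 0.2139 / 0.069² ≈ 73.84 → 74.
At a 79% response rate, contacts needed = 74 / 0.79 ≈ 93.67 → 94.

94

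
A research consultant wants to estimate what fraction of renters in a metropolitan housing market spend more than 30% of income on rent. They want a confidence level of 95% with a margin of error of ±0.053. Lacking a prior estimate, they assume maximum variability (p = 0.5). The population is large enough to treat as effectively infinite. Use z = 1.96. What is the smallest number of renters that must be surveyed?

With p = 0.5, p(1−p) = 0.25.
n = z²·p(1−p)/E² = 1.96² × 0.2500 / 0.053² = 3.8416 × 0.2500 / 0.002809 ≈ 341.90.
Rounding up gives n = 342.

342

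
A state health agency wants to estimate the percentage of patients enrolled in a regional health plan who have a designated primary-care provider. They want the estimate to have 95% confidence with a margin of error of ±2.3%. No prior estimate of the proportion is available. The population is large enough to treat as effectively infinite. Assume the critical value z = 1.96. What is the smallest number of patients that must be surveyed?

1816

With no prior estimate, use p = 0.5, giving p(1−p) = 0.25.
n = z²·p(1−p)/E² = 1.96² × 0.2500 / 0.023² = 3.8416 × 0.2500 / 0.000529 ≈ 1815.50.
Rounding up gives n = 1816.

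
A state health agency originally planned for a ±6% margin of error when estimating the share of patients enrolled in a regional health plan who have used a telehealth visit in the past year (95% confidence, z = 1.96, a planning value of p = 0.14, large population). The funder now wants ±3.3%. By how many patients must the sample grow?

296

At ±6%: n = 1.96² × 0.1204 / 0.060² ≈ 128.48 → 129.
At ±3.3%: n = 1.96² × 0.1204 / 0.033² ≈ 424.73 → 425.
Additional respondents: 425 − 129 = 296.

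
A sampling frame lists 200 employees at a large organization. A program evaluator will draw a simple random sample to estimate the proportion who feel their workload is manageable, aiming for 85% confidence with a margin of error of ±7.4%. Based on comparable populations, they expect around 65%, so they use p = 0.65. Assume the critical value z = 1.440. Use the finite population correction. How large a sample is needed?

61

Unadjusted: n₀ = 1.440² × 0.65 × 0.35 / 0.074² ≈ 86.15, so n₀ = 87.
Finite population correction with N = 200: n = n₀ / (1 + (n₀−1)/N) = 87 / (1 + 86/200) = 87 / 1.4300 ≈ 60.84.
Rounding up, n = 61.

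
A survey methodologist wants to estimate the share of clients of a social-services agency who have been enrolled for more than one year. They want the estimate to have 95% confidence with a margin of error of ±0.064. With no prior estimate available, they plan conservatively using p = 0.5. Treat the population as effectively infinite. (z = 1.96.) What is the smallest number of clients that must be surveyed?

235

With p = 0.5, p(1−p) = 0.25.
n = z²·p(1−p)/E² = 1.96² × 0.2500 / 0.064² = 3.8416 × 0.2500 / 0.004096 ≈ 234.47.
Rounding up gives n = 235.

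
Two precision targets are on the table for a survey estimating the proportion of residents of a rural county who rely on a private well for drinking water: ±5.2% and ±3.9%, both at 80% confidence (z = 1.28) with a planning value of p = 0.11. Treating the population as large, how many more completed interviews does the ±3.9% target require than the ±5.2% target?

46

At ±5.2%: n = 1.28² × 0.0979 / 0.052² ≈ 59.32 → 60.
At ±3.9%: n = 1.28² × 0.0979 / 0.039² ≈ 105.46 → 106.
Additional respondents: 106 − 60 = 46.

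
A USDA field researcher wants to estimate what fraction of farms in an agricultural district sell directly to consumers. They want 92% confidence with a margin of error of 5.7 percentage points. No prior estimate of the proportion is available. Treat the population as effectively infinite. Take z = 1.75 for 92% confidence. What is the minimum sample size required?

With no prior estimate, use p = 0.5, giving p(1−p) = 0.25.
n = z²·p(1−p)/E² = 1.75² × 0.2500 / 0.057² = 3.0625 × 0.2500 / 0.003249 ≈ 235.65.
Rounding up gives n = 236.

236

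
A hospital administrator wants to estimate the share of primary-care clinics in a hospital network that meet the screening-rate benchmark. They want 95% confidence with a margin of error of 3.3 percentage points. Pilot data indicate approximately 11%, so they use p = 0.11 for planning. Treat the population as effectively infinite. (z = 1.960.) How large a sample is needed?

With p = 0.11, p(1−p) = 0.0979.
n = z²·p(1−p)/E² = 1.960² × 0.0979 / 0.033² = 3.8416 × 0.0979 / 0.001089 ≈ 345.36.
Rounding up gives n = 346.

346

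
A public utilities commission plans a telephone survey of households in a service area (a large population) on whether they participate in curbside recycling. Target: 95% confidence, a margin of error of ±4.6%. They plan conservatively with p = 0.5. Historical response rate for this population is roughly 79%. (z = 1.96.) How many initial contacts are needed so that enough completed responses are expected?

575

Completed interviews needed: n₀ = 1.96² × 0.2500 / 0.046² ≈ 453.88 → 454.
At a 79% response rate, contacts needed = 454 / 0.79 ≈ 574.68 → 575.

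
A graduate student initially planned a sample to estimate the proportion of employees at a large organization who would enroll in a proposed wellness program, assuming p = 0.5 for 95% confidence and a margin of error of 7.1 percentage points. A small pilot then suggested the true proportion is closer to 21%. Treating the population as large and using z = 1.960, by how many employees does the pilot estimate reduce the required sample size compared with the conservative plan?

64

Conservative (p = 0.5): n = 1.960² × 0.25 / 0.071² ≈ 190.52 → 191.
Using p = 0.21: p(1−p) = 0.1659, so n = 1.960² × 0.1659 / 0.071² ≈ 126.43 → 127.
Reduction: 191 − 127 = 64.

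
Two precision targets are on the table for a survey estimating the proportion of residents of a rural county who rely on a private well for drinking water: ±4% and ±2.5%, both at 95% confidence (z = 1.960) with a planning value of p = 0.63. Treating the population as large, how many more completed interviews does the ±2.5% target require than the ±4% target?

At ±4%: n = 1.960² × 0.2331 / 0.040² ≈ 559.67 → 560.
At ±2.5%: n = 1.960² × 0.2331 / 0.025² ≈ 1432.76 → 1433.
Additional respondents: 1433 − 560 = 873.

873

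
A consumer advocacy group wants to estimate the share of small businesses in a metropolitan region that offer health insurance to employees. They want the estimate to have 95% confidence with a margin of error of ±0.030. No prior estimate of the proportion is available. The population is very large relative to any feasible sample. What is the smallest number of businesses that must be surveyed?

1068

For 95% confidence, z = 1.960.
With no prior estimate, use p = 0.5, giving p(1−p) = 0.25.
n = z²·p(1−p)/E² = 1.960² × 0.2500 / 0.030² = 3.8416 × 0.2500 / 0.000900 ≈ 1067.11.
Rounding up gives n = 1068.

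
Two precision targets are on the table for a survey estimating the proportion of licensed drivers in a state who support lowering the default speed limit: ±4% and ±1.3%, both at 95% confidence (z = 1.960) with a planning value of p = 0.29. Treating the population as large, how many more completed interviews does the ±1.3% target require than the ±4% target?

At ±4%: n = 1.960² × 0.2059 / 0.040² ≈ 494.37 → 495.
At ±1.3%: n = 1.960² × 0.2059 / 0.013² ≈ 4680.39 → 4681.
Additional respondents: 4681 − 495 = 4186.

4186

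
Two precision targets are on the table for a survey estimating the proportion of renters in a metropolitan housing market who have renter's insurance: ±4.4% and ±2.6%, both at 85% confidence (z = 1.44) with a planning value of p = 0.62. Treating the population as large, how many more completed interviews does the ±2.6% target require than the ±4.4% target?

At ±4.4%: n = 1.44² × 0.2356 / 0.044² ≈ 252.35 → 253.
At ±2.6%: n = 1.44² × 0.2356 / 0.026² ≈ 722.69 → 723.
Additional respondents: 723 − 253 = 470.

470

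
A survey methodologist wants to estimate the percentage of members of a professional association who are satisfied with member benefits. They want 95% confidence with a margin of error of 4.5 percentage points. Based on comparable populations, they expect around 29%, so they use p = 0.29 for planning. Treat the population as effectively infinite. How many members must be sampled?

For 95% confidence, z = 1.96.
With p = 0.29, p(1−p) = 0.2059.
n = z²·p(1−p)/E² = 1.96² × 0.2059 / 0.045² = 3.8416 × 0.2059 / 0.002025 ≈ 390.61.
Rounding up gives n = 391.

391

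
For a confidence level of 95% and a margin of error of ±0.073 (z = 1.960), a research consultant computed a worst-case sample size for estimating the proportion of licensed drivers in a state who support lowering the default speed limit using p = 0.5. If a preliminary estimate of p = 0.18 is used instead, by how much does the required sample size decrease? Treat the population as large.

Conservative (p = 0.5): n = 1.960² × 0.25 / 0.073² ≈ 180.22 → 181.
Using p = 0.18: p(1−p) = 0.1476, so n = 1.960² × 0.1476 / 0.073² ≈ 106.40 → 107.
Reduction: 181 − 107 = 74.

74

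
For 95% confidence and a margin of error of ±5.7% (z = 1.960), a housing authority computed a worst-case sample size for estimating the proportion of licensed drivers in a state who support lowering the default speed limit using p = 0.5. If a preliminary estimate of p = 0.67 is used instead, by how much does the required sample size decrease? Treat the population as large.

34

Conservative (p = 0.5): n = 1.960² × 0.25 / 0.057² ≈ 295.60 → 296.
Using p = 0.67: p(1−p) = 0.2211, so n = 1.960² × 0.2211 / 0.057² ≈ 261.43 → 262.
Reduction: 296 − 262 = 34.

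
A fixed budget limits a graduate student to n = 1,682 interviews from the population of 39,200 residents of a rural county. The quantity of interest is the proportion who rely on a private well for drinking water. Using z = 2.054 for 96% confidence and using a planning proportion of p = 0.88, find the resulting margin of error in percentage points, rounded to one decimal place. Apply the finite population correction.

1.6

Finite-population factor: (N−n)/(N−1) = (39200−1682)/(39200−1) = 0.9571.
SE(p̂) = √[p(1−p)/n · (N−n)/(N−1)] = √[0.1056/1682 × 0.9571] = 0.00775.
E = z × SE = 2.054 × 0.00775 = 0.01592 ≈ 1.6 percentage points.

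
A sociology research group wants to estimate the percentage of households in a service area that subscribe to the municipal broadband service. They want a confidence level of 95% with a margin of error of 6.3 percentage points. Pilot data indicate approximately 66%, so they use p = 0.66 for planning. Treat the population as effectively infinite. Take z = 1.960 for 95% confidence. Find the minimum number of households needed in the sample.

218

With p = 0.66, p(1−p) = 0.2244.
n = z²·p(1−p)/E² = 1.960² × 0.2244 / 0.063² = 3.8416 × 0.2244 / 0.003969 ≈ 217.20.
Rounding up gives n = 218.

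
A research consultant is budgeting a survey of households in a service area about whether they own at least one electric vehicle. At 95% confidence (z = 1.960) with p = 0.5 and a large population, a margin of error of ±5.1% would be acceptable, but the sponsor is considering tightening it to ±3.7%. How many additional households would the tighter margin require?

332

At ±5.1%: n = 1.960² × 0.2500 / 0.051² ≈ 369.24 → 370.
At ±3.7%: n = 1.960² × 0.2500 / 0.037² ≈ 701.53 → 702.
Additional respondents: 702 − 370 = 332.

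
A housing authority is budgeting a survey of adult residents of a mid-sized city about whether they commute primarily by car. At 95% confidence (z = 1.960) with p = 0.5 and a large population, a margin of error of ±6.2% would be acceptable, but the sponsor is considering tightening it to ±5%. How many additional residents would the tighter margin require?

135

At ±6.2%: n = 1.960² × 0.2500 / 0.062² ≈ 249.84 → 250.
At ±5%: n = 1.960² × 0.2500 / 0.050² ≈ 384.16 → 385.
Additional respondents: 385 − 250 = 135.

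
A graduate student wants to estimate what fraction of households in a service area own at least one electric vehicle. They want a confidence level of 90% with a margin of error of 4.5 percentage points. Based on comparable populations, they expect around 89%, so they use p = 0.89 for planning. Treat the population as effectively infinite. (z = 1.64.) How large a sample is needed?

With p = 0.89, p(1−p) = 0.0979.
n = z²·p(1−p)/E² = 1.64² × 0.0979 / 0.045² = 2.6896 × 0.0979 / 0.002025 ≈ 130.03.
Rounding up gives n = 131.

131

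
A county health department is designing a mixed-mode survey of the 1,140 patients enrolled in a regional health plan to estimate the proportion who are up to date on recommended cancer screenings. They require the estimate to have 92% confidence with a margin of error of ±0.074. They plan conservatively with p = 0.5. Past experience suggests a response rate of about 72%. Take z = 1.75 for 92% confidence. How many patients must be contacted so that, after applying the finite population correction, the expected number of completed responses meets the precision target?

174

Completed interviews needed (unadjusted): n₀ = 1.75² × 0.2500 / 0.074² ≈ 139.81 → 140.
FPC for N = 1,140: n = 140 / (1 + 139/1140) = 140 / 1.1219 ≈ 124.78 → 125.
At a 72% response rate, contacts needed = 125 / 0.72 ≈ 173.61 → 174.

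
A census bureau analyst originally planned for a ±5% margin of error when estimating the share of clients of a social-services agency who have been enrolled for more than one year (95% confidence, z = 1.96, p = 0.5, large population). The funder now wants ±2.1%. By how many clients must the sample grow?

1793

At ±5%: n = 1.96² × 0.2500 / 0.050² ≈ 384.16 → 385.
At ±2.1%: n = 1.96² × 0.2500 / 0.021² ≈ 2177.78 → 2178.
Additional respondents: 2178 − 385 = 1793.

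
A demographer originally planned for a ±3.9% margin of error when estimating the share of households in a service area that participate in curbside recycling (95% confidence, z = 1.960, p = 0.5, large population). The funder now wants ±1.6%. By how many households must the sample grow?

At ±3.9%: n = 1.960² × 0.2500 / 0.039² ≈ 631.43 → 632.
At ±1.6%: n = 1.960² × 0.2500 / 0.016² ≈ 3751.56 → 3752.
Additional respondents: 3752 − 632 = 3120.

3120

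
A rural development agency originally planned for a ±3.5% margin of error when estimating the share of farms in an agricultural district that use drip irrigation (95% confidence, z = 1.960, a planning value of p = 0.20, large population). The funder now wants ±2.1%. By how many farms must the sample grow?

892

At ±3.5%: n = 1.960² × 0.1600 / 0.035² ≈ 501.76 → 502.
At ±2.1%: n = 1.960² × 0.1600 / 0.021² ≈ 1393.78 → 1394.
Additional respondents: 1394 − 502 = 892.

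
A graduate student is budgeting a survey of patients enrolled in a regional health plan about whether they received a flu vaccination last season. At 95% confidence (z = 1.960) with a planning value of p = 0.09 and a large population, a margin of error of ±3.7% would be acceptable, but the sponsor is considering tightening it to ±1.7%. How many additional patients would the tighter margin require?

859

At ±3.7%: n = 1.960² × 0.0819 / 0.037² ≈ 229.82 → 230.
At ±1.7%: n = 1.960² × 0.0819 / 0.017² ≈ 1088.67 → 1089.
Additional respondents: 1089 − 230 = 859.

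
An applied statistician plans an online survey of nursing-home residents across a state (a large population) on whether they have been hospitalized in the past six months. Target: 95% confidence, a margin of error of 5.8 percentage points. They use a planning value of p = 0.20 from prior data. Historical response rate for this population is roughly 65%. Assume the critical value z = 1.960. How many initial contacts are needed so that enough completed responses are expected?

Completed interviews needed: n₀ = 1.960² × 0.1600 / 0.058² ≈ 182.72 → 183.
At a 65% response rate, contacts needed = 183 / 0.65 ≈ 281.54 → 282.

282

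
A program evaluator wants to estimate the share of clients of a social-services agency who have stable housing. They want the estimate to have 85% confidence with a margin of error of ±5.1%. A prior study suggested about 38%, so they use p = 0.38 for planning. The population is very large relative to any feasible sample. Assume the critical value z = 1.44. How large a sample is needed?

188

With p = 0.38, p(1−p) = 0.2356.
n = z²·p(1−p)/E² = 1.44² × 0.2356 / 0.051² = 2.0736 × 0.2356 / 0.002601 ≈ 187.83.
Rounding up gives n = 188.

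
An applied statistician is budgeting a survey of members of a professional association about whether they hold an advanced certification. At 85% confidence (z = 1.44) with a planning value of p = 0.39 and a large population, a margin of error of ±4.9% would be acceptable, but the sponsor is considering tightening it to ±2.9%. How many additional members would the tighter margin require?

At ±4.9%: n = 1.44² × 0.2379 / 0.049² ≈ 205.46 → 206.
At ±2.9%: n = 1.44² × 0.2379 / 0.029² ≈ 586.57 → 587.
Additional respondents: 587 − 206 = 381.

381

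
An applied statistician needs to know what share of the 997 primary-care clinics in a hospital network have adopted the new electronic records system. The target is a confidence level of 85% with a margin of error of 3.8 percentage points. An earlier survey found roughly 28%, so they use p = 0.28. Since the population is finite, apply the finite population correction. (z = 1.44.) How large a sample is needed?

Unadjusted: n₀ = 1.44² × 0.28 × 0.72 / 0.038² ≈ 289.50, so n₀ = 290.
Finite population correction with N = 997: n = n₀ / (1 + (n₀−1)/N) = 290 / (1 + 289/997) = 290 / 1.2899 ≈ 224.83.
Rounding up, n = 225.

225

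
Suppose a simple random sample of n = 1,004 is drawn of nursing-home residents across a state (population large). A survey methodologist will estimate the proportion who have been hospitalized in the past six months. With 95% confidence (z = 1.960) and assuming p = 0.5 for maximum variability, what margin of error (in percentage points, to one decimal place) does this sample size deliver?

SE(p̂) = √[p(1−p)/n] = √[0.2500/1004] = 0.01578.
E = z × SE = 1.960 × 0.01578 = 0.03093, or 3.1 percentage points.

3.1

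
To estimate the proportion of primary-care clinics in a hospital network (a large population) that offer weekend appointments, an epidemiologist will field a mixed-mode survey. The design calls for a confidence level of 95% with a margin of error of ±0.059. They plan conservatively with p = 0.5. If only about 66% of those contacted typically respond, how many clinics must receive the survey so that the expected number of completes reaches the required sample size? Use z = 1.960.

Completed interviews needed: n₀ = 1.960² × 0.2500 / 0.059² ≈ 275.90 → 276.
At a 66% response rate, contacts needed = 276 / 0.66 ≈ 418.18 → 419.

419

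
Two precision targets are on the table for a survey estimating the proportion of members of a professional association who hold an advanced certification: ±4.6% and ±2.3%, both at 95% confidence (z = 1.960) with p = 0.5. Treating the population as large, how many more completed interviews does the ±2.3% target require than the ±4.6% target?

1362

At ±4.6%: n = 1.960² × 0.2500 / 0.046² ≈ 453.88 → 454.
At ±2.3%: n = 1.960² × 0.2500 / 0.023² ≈ 1815.50 → 1816.
Additional respondents: 1816 − 454 = 1362.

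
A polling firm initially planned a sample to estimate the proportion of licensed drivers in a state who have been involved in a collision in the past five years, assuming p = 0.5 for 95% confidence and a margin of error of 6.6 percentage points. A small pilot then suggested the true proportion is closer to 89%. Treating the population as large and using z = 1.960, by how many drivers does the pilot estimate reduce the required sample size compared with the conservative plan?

Conservative (p = 0.5): n = 1.960² × 0.25 / 0.066² ≈ 220.48 → 221.
Using p = 0.89: p(1−p) = 0.0979, so n = 1.960² × 0.0979 / 0.066² ≈ 86.34 → 87.
Reduction: 221 − 87 = 134.

134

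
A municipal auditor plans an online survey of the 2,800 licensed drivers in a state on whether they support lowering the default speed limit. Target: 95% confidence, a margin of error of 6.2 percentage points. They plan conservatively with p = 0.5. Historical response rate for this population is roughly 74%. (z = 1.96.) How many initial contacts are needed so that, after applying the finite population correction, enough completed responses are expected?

311

Completed interviews needed (unadjusted): n₀ = 1.96² × 0.2500 / 0.062² ≈ 249.84 → 250.
FPC for N = 2,800: n = 250 / (1 + 249/2800) = 250 / 1.0889 ≈ 229.58 → 230.
At a 74% response rate, contacts needed = 230 / 0.74 ≈ 310.81 → 311.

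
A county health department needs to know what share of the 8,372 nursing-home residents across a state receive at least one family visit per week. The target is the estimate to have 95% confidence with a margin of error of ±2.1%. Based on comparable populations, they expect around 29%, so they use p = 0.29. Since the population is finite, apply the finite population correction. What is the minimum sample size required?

1478

For 95% confidence, z = 1.96.
Unadjusted: n₀ = 1.96² × 0.29 × 0.71 / 0.021² ≈ 1793.62, so n₀ = 1794.
Finite population correction with N = 8,372: n = n₀ / (1 + (n₀−1)/N) = 1794 / (1 + 1793/8372) = 1794 / 1.2142 ≈ 1477.56.
Rounding up, n = 1478.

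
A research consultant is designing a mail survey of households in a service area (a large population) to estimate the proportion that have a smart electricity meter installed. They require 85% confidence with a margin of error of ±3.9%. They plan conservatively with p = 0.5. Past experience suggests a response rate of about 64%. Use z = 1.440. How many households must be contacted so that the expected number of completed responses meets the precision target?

533

Completed interviews needed: n₀ = 1.440² × 0.2500 / 0.039² ≈ 340.83 → 341.
At a 64% response rate, contacts needed = 341 / 0.64 ≈ 532.81 → 533.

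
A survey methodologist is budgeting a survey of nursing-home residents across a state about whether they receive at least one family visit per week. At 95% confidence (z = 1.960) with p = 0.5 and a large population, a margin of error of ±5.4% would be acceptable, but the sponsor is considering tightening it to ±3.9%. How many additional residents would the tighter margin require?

At ±5.4%: n = 1.960² × 0.2500 / 0.054² ≈ 329.36 → 330.
At ±3.9%: n = 1.960² × 0.2500 / 0.039² ≈ 631.43 → 632.
Additional respondents: 632 − 330 = 302.

302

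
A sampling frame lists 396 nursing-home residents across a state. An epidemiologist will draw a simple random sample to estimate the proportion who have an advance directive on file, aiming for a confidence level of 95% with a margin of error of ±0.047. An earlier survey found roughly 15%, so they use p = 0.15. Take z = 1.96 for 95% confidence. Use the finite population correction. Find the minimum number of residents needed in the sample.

Unadjusted: n₀ = 1.96² × 0.15 × 0.85 / 0.047² ≈ 221.73, so n₀ = 222.
Finite population correction with N = 396: n = n₀ / (1 + (n₀−1)/N) = 222 / (1 + 221/396) = 222 / 1.5581 ≈ 142.48.
Rounding up, n = 143.

143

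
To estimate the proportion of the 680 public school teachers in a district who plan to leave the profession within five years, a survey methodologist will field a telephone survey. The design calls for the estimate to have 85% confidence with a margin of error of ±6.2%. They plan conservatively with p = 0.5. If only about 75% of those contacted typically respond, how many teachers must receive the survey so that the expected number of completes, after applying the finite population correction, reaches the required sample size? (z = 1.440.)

151

Completed interviews needed (unadjusted): n₀ = 1.440² × 0.2500 / 0.062² ≈ 134.86 → 135.
FPC for N = 680: n = 135 / (1 + 134/680) = 135 / 1.1971 ≈ 112.78 → 113.
At a 75% response rate, contacts needed = 113 / 0.75 ≈ 150.67 → 151.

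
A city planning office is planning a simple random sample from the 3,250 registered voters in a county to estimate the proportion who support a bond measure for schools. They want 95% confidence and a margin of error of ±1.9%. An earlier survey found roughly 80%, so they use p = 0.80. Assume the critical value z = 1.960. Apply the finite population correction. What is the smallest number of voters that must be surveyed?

Unadjusted: n₀ = 1.960² × 0.80 × 0.20 / 0.019² ≈ 1702.65, so n₀ = 1703.
Finite population correction with N = 3,250: n = n₀ / (1 + (n₀−1)/N) = 1703 / (1 + 1702/3250) = 1703 / 1.5237 ≈ 1117.68.
Rounding up, n = 1118.

1118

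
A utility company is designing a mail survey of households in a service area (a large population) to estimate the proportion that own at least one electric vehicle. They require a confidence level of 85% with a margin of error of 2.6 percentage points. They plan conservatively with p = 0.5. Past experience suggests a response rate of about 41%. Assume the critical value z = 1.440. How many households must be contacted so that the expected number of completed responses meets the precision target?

Completed interviews needed: n₀ = 1.440² × 0.2500 / 0.026² ≈ 766.86 → 767.
At a 41% response rate, contacts needed = 767 / 0.41 ≈ 1870.73 → 1871.

1871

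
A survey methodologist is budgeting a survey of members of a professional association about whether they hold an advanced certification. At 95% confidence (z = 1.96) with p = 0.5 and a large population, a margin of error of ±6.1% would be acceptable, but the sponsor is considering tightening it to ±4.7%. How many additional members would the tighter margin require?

At ±6.1%: n = 1.96² × 0.2500 / 0.061² ≈ 258.10 → 259.
At ±4.7%: n = 1.96² × 0.2500 / 0.047² ≈ 434.77 → 435.
Additional respondents: 435 − 259 = 176.

176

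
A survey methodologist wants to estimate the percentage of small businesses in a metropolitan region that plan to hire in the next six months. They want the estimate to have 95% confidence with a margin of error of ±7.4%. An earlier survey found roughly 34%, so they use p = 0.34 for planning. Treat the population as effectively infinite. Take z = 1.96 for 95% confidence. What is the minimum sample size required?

158

With p = 0.34, p(1−p) = 0.2244.
n = z²·p(1−p)/E² = 1.96² × 0.2244 / 0.074² = 3.8416 × 0.2244 / 0.005476 ≈ 157.42.
Rounding up gives n = 158.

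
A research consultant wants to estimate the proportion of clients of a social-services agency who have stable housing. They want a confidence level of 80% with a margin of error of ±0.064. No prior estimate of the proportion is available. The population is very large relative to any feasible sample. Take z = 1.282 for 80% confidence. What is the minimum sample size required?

With no prior estimate, use p = 0.5, giving p(1−p) = 0.25.
n = z²·p(1−p)/E² = 1.282² × 0.2500 / 0.064² = 1.6435 × 0.2500 / 0.004096 ≈ 100.31.
Rounding up gives n = 101.

101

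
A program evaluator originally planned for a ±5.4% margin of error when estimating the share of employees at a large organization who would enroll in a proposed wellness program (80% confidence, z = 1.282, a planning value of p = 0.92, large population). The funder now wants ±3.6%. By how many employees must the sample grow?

At ±5.4%: n = 1.282² × 0.0736 / 0.054² ≈ 41.48 → 42.
At ±3.6%: n = 1.282² × 0.0736 / 0.036² ≈ 93.34 → 94.
Additional respondents: 94 − 42 = 52.

52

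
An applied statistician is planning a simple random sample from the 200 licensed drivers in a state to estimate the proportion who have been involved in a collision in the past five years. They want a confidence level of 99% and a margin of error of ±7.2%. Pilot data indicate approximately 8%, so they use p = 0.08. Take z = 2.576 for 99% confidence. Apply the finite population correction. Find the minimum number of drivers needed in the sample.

Unadjusted: n₀ = 2.576² × 0.08 × 0.92 / 0.072² ≈ 94.21, so n₀ = 95.
Finite population correction with N = 200: n = n₀ / (1 + (n₀−1)/N) = 95 / (1 + 94/200) = 95 / 1.4700 ≈ 64.63.
Rounding up, n = 65.

65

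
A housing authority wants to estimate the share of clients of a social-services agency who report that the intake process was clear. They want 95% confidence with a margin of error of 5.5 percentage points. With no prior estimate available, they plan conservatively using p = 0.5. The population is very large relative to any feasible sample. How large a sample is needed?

For 95% confidence, z = 1.960.
With p = 0.5, p(1−p) = 0.25.
n = z²·p(1−p)/E² = 1.960² × 0.2500 / 0.055² = 3.8416 × 0.2500 / 0.003025 ≈ 317.49.
Rounding up gives n = 318.

318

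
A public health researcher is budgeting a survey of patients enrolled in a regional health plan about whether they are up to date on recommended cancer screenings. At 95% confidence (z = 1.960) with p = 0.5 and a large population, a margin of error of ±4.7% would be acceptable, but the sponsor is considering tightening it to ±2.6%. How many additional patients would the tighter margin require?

At ±4.7%: n = 1.960² × 0.2500 / 0.047² ≈ 434.77 → 435.
At ±2.6%: n = 1.960² × 0.2500 / 0.026² ≈ 1420.71 → 1421.
Additional respondents: 1421 − 435 = 986.

986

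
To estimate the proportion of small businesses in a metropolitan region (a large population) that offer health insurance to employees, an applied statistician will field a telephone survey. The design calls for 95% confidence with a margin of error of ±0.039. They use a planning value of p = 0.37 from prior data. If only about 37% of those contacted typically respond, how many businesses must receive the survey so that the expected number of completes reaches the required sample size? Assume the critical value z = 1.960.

1592

Completed interviews needed: n₀ = 1.960² × 0.2331 / 0.039² ≈ 588.74 → 589.
At a 37% response rate, contacts needed = 589 / 0.37 ≈ 1591.89 → 1592.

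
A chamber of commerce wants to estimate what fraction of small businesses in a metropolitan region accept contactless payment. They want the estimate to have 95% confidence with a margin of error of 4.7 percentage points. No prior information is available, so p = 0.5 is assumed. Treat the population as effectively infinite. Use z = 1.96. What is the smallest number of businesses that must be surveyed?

435

With p = 0.5, p(1−p) = 0.25.
n = z²·p(1−p)/E² = 1.96² × 0.2500 / 0.047² = 3.8416 × 0.2500 / 0.002209 ≈ 434.77.
Rounding up gives n = 435.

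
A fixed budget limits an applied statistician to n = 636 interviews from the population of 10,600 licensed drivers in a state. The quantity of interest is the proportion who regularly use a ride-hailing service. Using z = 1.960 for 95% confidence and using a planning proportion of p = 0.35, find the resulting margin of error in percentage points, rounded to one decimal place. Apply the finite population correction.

Finite-population factor: (N−n)/(N−1) = (10600−636)/(10600−1) = 0.9401.
SE(p̂) = √[p(1−p)/n · (N−n)/(N−1)] = √[0.2275/636 × 0.9401] = 0.01834.
E = z × SE = 1.960 × 0.01834 = 0.03594 ≈ 3.6 percentage points.

3.6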